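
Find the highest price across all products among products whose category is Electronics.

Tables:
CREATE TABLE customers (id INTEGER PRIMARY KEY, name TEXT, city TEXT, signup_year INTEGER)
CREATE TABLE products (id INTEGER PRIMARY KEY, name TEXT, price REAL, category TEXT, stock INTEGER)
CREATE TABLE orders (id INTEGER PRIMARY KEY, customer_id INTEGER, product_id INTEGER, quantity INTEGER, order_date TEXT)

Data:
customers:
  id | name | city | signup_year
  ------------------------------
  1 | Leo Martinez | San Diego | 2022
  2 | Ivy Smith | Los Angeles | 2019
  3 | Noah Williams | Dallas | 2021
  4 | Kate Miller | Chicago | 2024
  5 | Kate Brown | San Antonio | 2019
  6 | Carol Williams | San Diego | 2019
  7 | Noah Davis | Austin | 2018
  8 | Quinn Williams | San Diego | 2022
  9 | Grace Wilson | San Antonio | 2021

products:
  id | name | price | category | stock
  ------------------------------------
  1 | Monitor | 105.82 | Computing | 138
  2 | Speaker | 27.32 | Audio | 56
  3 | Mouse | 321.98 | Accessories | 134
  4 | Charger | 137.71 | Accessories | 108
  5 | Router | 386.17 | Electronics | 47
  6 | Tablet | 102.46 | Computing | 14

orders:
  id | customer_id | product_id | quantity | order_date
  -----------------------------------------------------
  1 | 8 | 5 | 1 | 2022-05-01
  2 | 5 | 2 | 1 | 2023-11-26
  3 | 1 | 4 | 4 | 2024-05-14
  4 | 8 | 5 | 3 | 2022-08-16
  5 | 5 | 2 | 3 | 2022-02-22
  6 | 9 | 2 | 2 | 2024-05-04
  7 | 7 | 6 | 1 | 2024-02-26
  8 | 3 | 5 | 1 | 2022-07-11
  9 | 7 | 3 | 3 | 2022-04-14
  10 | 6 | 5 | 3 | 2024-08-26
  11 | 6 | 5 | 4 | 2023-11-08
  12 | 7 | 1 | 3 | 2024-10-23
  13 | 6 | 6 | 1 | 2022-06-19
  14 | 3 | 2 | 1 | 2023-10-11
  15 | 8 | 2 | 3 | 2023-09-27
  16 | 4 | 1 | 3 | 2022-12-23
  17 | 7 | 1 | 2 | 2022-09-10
SELECT MAX(price) FROM products WHERE category = 'Electronics'

Execution result:
386.17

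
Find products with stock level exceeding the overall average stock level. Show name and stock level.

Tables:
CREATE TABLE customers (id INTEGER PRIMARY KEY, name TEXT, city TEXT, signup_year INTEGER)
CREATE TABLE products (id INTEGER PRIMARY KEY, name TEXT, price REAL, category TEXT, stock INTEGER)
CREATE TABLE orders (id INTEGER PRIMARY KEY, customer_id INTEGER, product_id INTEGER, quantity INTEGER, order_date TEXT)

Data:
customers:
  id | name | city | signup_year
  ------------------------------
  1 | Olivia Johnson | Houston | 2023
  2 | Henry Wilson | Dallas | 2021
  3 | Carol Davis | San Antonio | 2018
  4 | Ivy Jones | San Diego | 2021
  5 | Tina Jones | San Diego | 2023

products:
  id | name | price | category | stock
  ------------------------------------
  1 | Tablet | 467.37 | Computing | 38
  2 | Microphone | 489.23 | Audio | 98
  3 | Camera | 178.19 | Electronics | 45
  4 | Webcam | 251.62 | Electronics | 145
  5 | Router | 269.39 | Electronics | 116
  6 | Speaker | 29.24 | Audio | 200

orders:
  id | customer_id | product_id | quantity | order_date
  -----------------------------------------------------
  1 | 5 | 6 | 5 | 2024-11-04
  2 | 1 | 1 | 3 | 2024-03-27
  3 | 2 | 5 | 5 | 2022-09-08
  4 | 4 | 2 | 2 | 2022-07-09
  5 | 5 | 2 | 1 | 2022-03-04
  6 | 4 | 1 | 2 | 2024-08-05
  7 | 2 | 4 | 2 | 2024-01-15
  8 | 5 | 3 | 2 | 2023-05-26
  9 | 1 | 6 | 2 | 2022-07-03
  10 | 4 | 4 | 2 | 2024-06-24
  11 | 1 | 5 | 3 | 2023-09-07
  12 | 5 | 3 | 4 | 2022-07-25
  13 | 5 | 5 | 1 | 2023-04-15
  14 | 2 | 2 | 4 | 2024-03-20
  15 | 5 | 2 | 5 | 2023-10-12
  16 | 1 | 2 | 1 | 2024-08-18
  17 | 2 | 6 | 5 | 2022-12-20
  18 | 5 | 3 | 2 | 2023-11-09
SELECT name, stock FROM products WHERE stock > (SELECT AVG(stock) FROM products)

Execution result:
name | stock
Webcam | 145
Router | 116
Speaker | 200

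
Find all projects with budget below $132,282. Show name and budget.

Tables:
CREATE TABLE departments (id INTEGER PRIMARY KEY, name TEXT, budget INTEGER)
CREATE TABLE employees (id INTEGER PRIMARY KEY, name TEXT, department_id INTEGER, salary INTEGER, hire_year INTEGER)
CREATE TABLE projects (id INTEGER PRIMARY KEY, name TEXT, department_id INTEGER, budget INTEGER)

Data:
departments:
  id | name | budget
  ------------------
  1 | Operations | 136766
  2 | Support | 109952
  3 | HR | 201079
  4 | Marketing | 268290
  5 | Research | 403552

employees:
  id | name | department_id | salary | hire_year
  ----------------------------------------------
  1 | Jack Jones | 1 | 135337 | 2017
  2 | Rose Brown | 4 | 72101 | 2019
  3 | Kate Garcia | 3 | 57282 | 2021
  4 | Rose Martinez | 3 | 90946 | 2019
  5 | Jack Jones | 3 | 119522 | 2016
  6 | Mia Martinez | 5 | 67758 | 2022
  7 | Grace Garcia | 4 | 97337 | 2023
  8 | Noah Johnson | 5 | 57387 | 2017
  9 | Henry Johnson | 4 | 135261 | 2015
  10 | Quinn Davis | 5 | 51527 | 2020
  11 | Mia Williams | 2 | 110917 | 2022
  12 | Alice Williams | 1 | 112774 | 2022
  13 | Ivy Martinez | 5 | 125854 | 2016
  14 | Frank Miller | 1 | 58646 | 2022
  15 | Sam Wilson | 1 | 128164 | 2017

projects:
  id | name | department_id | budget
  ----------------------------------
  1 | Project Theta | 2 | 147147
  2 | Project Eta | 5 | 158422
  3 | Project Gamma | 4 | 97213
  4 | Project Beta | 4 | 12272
SELECT name, budget FROM projects WHERE budget < 132282

Execution result:
name | budget
Project Gamma | 97213
Project Beta | 12272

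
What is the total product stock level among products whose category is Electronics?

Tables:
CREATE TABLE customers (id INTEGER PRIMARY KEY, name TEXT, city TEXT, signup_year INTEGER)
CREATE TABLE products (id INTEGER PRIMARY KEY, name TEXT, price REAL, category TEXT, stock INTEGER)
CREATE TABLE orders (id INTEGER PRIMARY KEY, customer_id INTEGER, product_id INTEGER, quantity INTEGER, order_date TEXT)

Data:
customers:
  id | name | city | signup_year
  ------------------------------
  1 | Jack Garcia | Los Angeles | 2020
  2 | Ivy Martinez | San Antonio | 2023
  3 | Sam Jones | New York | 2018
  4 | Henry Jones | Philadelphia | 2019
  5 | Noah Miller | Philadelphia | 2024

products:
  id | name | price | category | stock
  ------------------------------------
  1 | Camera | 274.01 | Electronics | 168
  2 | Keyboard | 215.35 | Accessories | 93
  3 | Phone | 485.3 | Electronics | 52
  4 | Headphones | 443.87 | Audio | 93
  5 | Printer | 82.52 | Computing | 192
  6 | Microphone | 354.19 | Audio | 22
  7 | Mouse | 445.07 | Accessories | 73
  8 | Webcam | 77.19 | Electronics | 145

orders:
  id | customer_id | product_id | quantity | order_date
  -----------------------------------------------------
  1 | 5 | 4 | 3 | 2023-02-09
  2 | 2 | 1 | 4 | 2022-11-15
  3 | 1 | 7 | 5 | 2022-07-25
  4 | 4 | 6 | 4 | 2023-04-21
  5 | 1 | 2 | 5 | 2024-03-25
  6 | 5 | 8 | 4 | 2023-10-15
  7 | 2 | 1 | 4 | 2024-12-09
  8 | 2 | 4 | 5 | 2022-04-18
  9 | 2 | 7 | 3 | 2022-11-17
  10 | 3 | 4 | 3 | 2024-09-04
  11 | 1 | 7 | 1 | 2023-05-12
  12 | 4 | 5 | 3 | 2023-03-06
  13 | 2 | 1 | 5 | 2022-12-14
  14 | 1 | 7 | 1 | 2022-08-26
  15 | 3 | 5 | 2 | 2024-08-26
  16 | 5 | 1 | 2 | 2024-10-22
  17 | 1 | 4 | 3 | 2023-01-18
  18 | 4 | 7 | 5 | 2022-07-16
SELECT SUM(stock) FROM products WHERE category = 'Electronics'

Execution result:
365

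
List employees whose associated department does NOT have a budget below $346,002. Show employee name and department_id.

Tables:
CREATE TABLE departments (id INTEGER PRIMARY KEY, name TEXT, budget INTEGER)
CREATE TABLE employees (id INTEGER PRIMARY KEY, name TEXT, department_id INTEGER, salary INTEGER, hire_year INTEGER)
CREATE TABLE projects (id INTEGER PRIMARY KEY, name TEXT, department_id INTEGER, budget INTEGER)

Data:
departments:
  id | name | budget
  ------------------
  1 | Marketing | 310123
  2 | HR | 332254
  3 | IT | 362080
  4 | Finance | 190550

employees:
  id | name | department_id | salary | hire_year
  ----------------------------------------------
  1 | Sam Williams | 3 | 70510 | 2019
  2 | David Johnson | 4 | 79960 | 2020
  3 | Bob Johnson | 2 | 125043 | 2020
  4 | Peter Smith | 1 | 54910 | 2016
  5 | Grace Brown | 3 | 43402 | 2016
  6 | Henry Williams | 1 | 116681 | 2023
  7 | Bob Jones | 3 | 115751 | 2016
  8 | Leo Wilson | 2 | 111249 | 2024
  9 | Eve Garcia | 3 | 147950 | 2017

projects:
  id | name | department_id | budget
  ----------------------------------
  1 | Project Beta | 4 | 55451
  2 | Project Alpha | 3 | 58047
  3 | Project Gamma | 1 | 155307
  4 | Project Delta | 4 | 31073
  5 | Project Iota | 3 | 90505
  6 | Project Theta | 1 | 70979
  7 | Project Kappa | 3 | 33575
SELECT name, department_id FROM employees WHERE department_id NOT IN (SELECT id FROM departments WHERE budget < 346002)

Execution result:
name | department_id
Sam Williams | 3
Grace Brown | 3
Bob Jones | 3
Eve Garcia | 3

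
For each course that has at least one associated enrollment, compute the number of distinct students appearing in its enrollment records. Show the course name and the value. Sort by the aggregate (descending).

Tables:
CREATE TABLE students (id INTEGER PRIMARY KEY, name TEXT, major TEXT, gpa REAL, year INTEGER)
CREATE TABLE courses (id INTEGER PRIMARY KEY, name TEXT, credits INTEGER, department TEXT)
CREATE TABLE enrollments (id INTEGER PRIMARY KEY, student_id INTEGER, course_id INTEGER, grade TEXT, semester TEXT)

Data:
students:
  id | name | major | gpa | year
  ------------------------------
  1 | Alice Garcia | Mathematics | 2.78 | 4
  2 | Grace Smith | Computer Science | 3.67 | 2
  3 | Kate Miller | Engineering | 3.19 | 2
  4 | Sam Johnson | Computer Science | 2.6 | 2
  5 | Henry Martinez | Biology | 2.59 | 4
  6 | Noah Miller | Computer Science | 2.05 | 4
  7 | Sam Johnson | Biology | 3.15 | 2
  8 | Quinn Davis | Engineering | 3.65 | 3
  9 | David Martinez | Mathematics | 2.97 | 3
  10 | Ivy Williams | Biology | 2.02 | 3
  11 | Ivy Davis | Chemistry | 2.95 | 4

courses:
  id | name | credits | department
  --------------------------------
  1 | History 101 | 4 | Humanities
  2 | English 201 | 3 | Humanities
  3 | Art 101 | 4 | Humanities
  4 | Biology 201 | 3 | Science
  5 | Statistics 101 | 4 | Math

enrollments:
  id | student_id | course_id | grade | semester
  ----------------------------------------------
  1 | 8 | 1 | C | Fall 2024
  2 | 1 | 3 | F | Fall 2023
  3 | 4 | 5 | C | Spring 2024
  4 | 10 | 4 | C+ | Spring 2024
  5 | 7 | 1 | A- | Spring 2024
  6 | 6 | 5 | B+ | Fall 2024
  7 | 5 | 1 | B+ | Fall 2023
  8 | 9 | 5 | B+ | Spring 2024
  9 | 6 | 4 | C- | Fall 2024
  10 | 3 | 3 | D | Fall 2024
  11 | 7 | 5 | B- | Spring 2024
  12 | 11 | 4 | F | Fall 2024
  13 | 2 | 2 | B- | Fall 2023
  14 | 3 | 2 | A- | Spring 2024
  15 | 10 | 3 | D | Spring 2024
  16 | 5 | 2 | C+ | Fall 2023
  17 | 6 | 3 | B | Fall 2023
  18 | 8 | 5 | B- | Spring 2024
SELECT p.name, COUNT(DISTINCT c.student_id) AS distinct_student_count FROM enrollments c JOIN courses p ON c.course_id = p.id GROUP BY p.id, p.name ORDER BY distinct_student_count DESC

Execution result:
name | distinct_student_count
Statistics 101 | 5
Art 101 | 4
History 101 | 3
English 201 | 3
Biology 201 | 3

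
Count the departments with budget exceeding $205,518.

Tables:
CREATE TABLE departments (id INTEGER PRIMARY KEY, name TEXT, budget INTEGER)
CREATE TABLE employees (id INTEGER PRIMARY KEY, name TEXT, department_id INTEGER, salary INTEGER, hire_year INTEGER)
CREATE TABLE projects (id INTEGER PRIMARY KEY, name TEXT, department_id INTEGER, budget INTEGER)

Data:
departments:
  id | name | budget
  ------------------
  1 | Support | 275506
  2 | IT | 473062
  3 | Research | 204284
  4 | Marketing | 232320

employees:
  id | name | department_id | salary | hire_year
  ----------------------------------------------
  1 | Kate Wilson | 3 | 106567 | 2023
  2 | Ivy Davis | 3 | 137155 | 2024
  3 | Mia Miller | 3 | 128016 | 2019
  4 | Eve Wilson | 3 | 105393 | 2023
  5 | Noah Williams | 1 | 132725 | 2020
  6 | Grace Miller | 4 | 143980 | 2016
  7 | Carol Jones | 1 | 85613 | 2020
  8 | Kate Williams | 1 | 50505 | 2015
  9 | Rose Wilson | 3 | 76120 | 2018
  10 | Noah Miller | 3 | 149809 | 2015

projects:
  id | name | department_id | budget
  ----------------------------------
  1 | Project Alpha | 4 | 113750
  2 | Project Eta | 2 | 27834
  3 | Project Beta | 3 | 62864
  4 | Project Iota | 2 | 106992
SELECT COUNT(*) FROM departments WHERE budget > 205518

Execution result:
3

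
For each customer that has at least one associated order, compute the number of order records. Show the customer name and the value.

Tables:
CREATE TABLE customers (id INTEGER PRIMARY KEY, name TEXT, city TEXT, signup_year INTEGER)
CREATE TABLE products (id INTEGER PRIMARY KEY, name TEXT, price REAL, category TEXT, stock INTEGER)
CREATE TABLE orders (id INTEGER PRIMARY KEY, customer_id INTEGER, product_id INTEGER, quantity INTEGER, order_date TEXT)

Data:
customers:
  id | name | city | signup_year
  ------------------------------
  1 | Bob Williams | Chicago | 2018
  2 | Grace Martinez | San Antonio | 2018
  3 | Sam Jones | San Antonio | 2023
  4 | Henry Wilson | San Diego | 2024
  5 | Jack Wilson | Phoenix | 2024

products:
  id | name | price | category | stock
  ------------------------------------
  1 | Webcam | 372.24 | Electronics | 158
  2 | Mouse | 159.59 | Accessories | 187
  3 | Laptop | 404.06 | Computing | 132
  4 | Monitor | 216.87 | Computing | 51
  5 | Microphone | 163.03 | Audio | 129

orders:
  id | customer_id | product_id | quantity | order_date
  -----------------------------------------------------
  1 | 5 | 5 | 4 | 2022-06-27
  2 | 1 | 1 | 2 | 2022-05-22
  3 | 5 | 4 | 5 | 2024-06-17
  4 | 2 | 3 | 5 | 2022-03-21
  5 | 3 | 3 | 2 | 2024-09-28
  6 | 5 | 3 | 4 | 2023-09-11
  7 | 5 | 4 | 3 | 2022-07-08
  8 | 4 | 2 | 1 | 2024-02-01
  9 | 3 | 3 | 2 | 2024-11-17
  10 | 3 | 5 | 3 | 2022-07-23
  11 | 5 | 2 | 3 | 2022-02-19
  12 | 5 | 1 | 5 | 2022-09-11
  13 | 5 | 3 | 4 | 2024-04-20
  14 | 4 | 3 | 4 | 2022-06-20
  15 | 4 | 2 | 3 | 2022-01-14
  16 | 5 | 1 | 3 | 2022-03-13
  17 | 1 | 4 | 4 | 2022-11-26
SELECT p.name, COUNT(*) AS n FROM orders c JOIN customers p ON c.customer_id = p.id GROUP BY p.id, p.name

Execution result:
name | n
Bob Williams | 2
Grace Martinez | 1
Sam Jones | 3
Henry Wilson | 3
Jack Wilson | 8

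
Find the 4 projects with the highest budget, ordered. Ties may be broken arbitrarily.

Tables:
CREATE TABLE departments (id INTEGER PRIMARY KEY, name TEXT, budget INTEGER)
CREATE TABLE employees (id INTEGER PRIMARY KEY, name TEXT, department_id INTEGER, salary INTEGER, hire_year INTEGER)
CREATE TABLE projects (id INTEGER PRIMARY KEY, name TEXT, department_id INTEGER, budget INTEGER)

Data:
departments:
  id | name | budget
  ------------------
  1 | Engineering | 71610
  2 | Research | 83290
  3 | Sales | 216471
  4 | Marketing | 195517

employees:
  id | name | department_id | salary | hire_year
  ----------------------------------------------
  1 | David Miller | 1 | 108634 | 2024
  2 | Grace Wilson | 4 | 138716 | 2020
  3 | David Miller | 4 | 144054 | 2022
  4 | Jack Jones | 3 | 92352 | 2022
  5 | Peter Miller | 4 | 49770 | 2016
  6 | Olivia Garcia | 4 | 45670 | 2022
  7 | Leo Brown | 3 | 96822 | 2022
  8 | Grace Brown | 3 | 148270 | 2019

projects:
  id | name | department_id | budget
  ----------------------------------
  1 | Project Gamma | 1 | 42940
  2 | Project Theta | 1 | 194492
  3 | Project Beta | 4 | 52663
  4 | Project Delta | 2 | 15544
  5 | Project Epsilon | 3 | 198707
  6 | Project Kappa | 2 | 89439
SELECT name, budget FROM projects ORDER BY budget DESC LIMIT 4

Execution result:
name | budget
Project Epsilon | 198707
Project Theta | 194492
Project Kappa | 89439
Project Beta | 52663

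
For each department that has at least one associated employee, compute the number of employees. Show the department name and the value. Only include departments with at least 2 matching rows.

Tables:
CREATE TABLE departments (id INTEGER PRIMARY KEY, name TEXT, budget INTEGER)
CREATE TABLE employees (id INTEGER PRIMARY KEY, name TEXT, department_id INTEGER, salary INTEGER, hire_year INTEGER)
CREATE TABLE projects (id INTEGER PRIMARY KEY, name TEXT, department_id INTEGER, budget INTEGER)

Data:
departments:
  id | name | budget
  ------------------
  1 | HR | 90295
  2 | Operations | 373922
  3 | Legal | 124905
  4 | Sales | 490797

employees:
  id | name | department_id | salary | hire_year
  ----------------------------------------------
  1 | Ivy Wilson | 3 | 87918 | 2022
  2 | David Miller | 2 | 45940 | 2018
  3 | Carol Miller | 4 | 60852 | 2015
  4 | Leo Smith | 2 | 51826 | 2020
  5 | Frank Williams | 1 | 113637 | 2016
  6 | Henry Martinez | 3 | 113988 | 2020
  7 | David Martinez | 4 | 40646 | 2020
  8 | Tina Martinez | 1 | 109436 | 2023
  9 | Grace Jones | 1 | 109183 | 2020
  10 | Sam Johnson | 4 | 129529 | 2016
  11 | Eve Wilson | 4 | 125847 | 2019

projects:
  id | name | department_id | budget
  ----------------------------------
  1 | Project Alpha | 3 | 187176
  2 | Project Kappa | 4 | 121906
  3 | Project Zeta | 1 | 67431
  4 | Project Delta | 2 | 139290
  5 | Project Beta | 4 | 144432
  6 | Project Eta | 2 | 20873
SELECT p.name, COUNT(*) AS n FROM employees c JOIN departments p ON c.department_id = p.id GROUP BY p.id, p.name HAVING COUNT(*) >= 2

Execution result:
name | n
HR | 3
Operations | 2
Legal | 2
Sales | 4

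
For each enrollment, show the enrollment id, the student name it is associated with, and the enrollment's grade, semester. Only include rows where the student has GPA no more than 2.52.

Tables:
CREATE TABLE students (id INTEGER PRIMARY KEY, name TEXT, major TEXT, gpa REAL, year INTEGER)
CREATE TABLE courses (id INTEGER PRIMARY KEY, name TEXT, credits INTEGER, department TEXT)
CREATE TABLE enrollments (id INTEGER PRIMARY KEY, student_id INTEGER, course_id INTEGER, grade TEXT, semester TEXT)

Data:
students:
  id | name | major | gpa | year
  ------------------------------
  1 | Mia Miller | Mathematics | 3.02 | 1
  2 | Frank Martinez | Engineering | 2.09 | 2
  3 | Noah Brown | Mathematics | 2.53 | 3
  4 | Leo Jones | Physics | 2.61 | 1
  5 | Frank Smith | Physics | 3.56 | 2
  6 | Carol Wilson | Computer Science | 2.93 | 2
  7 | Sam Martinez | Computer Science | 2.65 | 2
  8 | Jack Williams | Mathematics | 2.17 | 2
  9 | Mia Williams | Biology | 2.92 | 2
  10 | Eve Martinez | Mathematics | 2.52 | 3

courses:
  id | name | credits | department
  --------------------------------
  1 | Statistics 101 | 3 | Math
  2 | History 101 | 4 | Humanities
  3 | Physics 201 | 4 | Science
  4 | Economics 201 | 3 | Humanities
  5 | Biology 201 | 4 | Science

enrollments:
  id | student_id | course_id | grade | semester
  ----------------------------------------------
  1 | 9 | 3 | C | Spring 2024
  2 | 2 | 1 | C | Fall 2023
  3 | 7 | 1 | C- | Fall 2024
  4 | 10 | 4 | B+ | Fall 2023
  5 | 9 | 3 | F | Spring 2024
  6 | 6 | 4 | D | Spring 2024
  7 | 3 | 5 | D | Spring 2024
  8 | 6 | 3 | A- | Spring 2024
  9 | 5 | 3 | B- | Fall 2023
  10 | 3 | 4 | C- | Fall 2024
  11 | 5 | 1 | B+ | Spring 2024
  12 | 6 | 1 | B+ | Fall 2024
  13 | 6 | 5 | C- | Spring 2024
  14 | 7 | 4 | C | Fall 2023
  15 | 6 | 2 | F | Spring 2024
SELECT c.id, p.name AS student, c.grade, c.semester FROM enrollments c JOIN students p ON c.student_id = p.id WHERE p.gpa <= 2.52

Execution result:
id | student | grade | semester
2 | Frank Martinez | C | Fall 2023
4 | Eve Martinez | B+ | Fall 2023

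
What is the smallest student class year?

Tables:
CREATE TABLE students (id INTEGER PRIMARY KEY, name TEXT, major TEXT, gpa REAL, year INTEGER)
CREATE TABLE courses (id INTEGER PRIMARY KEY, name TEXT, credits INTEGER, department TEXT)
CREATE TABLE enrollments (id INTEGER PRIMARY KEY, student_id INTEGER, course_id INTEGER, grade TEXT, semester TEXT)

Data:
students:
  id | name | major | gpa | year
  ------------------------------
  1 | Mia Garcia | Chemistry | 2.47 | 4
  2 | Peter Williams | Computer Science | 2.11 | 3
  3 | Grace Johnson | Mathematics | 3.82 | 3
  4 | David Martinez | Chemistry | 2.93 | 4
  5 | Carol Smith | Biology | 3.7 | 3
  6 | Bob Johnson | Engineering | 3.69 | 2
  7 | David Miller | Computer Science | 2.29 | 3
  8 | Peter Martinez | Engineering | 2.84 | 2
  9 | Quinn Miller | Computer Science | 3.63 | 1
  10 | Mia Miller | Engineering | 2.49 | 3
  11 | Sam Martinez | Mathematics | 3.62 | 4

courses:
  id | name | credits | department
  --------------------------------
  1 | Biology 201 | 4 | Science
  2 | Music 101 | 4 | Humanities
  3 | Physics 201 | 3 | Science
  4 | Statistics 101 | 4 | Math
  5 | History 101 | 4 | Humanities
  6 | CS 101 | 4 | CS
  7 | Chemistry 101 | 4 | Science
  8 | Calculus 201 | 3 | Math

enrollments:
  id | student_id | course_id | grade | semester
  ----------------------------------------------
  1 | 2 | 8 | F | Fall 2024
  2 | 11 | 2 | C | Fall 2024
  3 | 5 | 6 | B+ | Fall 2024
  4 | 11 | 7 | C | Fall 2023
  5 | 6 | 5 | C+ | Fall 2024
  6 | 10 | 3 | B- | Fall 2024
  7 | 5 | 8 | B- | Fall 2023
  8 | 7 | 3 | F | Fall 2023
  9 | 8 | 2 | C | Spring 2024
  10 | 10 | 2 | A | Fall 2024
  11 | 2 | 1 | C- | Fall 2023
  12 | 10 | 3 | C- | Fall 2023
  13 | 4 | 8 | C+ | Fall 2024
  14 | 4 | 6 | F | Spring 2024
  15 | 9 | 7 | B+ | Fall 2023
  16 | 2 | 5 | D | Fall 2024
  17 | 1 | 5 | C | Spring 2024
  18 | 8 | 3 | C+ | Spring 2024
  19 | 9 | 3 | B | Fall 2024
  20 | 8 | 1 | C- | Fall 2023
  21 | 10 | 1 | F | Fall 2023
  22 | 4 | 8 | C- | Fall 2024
SELECT MIN(year) FROM students

Execution result:
1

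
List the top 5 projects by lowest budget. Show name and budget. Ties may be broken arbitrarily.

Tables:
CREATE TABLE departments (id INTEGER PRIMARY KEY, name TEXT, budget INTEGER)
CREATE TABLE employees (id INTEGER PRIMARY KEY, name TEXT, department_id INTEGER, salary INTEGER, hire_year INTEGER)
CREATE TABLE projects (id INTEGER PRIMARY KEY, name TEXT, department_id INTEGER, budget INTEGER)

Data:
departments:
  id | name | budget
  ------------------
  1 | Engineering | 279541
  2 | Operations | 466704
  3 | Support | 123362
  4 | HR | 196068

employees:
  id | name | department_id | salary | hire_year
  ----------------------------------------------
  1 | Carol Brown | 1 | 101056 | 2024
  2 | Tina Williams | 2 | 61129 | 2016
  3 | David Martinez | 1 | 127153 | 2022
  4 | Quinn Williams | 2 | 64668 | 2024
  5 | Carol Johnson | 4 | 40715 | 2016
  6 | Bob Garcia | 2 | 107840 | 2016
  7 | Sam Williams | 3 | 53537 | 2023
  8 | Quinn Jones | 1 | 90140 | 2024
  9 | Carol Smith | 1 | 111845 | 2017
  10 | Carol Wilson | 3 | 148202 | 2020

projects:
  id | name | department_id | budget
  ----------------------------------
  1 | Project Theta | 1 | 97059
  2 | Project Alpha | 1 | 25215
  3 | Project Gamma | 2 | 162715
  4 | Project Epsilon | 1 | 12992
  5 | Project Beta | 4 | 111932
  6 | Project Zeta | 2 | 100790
SELECT name, budget FROM projects ORDER BY budget ASC LIMIT 5

Execution result:
name | budget
Project Epsilon | 12992
Project Alpha | 25215
Project Theta | 97059
Project Zeta | 100790
Project Beta | 111932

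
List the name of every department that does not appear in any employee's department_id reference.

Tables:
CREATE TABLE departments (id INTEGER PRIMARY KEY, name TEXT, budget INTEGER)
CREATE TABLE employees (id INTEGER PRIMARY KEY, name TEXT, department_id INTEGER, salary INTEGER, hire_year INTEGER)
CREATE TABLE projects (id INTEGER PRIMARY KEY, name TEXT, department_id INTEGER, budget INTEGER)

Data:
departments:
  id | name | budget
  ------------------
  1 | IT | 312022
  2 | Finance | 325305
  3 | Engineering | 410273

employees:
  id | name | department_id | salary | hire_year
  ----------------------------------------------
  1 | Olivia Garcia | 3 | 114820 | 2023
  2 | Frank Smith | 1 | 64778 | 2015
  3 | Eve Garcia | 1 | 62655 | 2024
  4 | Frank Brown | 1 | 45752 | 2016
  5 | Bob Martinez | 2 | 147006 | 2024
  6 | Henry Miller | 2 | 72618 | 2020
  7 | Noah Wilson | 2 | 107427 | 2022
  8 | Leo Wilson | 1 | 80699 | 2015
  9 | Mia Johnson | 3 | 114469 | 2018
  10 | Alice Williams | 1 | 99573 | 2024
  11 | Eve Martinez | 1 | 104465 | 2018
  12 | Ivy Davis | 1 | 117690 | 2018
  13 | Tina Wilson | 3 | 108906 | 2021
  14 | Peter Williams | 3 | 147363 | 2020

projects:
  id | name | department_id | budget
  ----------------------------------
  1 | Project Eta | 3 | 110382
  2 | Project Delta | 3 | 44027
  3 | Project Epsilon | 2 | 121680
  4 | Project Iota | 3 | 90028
SELECT p.name FROM departments p LEFT JOIN employees c ON c.department_id = p.id WHERE c.id IS NULL

Execution result:
(no rows)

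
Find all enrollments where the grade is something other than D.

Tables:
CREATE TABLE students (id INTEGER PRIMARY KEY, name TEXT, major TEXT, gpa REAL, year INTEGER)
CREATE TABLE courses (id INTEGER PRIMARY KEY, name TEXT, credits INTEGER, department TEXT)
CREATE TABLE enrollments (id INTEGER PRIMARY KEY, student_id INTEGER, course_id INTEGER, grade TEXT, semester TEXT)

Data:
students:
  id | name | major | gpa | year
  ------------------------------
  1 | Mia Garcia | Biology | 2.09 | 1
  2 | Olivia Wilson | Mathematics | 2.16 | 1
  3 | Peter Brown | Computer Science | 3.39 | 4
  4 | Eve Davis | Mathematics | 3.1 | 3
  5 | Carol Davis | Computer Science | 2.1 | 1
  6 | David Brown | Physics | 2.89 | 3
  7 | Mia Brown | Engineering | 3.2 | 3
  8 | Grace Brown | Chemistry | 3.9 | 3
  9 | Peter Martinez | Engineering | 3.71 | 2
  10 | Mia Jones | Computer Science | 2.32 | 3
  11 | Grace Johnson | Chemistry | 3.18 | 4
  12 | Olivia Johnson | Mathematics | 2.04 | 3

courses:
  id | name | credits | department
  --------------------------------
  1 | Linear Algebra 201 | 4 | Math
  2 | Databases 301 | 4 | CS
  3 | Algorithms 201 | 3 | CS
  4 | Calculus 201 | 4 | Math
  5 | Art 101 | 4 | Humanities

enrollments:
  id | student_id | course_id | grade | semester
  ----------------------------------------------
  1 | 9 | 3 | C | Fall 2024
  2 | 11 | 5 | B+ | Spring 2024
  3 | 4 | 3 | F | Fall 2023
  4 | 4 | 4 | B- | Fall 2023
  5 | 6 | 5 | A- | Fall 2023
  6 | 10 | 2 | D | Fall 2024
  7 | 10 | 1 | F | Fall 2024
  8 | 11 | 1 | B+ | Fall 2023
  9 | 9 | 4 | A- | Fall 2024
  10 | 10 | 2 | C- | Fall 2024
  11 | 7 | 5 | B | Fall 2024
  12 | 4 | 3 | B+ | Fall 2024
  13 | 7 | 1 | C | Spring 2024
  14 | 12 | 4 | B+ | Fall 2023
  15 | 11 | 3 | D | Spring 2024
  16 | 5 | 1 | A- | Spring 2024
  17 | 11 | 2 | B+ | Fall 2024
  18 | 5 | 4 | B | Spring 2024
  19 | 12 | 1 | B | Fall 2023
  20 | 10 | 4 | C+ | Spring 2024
SELECT id, grade FROM enrollments WHERE grade <> 'D'

Execution result:
id | grade
1 | C
2 | B+
3 | F
4 | B-
5 | A-
7 | F
8 | B+
9 | A-
10 | C-
11 | B
12 | B+
13 | C
14 | B+
16 | A-
17 | B+
18 | B
19 | B
20 | C+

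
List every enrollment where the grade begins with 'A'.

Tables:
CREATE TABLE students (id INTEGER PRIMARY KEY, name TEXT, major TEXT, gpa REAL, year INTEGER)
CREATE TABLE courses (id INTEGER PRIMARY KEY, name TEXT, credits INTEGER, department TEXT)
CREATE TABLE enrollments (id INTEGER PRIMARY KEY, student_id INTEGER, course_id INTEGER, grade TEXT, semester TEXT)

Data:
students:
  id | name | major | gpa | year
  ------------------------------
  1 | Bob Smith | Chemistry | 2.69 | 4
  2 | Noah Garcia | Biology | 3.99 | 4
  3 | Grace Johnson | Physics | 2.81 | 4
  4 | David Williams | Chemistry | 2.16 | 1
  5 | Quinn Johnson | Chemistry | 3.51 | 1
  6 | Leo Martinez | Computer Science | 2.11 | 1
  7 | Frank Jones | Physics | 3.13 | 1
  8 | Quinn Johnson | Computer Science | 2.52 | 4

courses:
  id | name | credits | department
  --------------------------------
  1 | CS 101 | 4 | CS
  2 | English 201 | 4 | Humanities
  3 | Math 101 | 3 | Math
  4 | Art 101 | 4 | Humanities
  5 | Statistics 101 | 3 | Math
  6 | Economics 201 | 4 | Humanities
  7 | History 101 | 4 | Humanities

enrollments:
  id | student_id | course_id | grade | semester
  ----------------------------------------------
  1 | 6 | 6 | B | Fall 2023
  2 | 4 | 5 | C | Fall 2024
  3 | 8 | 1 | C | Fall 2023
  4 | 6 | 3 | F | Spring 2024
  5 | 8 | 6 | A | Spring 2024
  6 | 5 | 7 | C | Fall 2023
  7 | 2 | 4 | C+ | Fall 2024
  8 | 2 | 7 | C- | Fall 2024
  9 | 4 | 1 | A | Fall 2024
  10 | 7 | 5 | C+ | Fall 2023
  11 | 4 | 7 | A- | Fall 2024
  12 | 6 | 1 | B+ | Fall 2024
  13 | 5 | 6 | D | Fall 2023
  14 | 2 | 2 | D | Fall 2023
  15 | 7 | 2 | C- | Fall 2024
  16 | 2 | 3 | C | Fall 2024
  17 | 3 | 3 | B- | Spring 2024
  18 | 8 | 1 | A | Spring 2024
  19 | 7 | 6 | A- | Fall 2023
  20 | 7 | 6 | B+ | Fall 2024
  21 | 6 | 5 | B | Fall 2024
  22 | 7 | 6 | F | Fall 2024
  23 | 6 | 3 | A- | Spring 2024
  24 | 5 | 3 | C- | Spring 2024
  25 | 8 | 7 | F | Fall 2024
SELECT id, grade FROM enrollments WHERE grade LIKE 'A%'

Execution result:
id | grade
5 | A
9 | A
11 | A-
18 | A
19 | A-
23 | A-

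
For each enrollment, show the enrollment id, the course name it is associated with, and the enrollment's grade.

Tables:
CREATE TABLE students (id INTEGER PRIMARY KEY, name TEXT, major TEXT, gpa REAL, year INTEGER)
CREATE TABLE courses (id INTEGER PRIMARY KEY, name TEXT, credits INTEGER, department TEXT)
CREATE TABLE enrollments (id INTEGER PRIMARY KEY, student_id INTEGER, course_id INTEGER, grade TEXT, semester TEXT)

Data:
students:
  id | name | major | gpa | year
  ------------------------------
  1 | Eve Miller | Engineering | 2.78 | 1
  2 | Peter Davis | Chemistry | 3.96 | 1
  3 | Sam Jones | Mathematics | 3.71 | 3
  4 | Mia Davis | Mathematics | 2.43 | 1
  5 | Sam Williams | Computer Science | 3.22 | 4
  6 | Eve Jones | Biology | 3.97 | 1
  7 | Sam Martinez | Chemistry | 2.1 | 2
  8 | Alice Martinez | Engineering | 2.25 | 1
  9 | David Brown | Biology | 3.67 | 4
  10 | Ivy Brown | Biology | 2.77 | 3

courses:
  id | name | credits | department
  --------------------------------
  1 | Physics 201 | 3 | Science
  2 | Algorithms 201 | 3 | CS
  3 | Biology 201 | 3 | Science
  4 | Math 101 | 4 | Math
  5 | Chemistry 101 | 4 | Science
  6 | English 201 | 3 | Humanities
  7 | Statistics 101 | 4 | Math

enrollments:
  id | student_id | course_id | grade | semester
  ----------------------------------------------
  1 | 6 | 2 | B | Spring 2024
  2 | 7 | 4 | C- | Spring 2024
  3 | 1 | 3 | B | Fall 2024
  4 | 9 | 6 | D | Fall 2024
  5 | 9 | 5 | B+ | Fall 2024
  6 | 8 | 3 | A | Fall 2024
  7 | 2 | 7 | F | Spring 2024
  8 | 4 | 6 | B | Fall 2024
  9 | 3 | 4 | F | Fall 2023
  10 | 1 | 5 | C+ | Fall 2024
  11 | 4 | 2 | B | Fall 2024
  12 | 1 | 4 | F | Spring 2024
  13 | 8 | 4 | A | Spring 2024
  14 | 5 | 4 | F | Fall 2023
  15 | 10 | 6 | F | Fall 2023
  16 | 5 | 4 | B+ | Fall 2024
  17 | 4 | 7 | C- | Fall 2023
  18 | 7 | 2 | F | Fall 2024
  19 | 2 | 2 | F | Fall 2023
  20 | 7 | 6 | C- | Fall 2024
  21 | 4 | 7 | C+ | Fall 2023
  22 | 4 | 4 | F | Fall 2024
SELECT c.id, p.name AS course, c.grade FROM enrollments c JOIN courses p ON c.course_id = p.id

Execution result:
id | course | grade
1 | Algorithms 201 | B
2 | Math 101 | C-
3 | Biology 201 | B
4 | English 201 | D
5 | Chemistry 101 | B+
6 | Biology 201 | A
7 | Statistics 101 | F
8 | English 201 | B
9 | Math 101 | F
10 | Chemistry 101 | C+
11 | Algorithms 201 | B
12 | Math 101 | F
13 | Math 101 | A
14 | Math 101 | F
15 | English 201 | F
16 | Math 101 | B+
17 | Statistics 101 | C-
18 | Algorithms 201 | F
19 | Algorithms 201 | F
20 | English 201 | C-
21 | Statistics 101 | C+
22 | Math 101 | F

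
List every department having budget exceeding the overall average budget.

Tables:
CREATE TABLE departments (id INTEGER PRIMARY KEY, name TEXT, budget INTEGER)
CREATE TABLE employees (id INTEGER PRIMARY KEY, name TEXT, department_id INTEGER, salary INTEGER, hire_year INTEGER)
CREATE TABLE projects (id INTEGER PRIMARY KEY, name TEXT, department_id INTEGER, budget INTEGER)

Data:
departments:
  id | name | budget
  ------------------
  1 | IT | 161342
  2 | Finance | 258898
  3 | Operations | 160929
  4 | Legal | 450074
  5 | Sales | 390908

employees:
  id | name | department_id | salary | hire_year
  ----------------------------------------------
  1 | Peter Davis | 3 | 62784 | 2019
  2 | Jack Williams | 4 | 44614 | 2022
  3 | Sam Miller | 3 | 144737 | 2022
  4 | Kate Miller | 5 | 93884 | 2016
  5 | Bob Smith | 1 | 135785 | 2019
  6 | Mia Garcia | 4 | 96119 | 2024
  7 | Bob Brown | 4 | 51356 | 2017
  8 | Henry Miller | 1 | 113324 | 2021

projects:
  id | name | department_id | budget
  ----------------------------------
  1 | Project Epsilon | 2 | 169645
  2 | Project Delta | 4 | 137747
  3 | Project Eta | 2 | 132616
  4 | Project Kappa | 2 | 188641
SELECT name, budget FROM departments WHERE budget > (SELECT AVG(budget) FROM departments)

Execution result:
name | budget
Legal | 450074
Sales | 390908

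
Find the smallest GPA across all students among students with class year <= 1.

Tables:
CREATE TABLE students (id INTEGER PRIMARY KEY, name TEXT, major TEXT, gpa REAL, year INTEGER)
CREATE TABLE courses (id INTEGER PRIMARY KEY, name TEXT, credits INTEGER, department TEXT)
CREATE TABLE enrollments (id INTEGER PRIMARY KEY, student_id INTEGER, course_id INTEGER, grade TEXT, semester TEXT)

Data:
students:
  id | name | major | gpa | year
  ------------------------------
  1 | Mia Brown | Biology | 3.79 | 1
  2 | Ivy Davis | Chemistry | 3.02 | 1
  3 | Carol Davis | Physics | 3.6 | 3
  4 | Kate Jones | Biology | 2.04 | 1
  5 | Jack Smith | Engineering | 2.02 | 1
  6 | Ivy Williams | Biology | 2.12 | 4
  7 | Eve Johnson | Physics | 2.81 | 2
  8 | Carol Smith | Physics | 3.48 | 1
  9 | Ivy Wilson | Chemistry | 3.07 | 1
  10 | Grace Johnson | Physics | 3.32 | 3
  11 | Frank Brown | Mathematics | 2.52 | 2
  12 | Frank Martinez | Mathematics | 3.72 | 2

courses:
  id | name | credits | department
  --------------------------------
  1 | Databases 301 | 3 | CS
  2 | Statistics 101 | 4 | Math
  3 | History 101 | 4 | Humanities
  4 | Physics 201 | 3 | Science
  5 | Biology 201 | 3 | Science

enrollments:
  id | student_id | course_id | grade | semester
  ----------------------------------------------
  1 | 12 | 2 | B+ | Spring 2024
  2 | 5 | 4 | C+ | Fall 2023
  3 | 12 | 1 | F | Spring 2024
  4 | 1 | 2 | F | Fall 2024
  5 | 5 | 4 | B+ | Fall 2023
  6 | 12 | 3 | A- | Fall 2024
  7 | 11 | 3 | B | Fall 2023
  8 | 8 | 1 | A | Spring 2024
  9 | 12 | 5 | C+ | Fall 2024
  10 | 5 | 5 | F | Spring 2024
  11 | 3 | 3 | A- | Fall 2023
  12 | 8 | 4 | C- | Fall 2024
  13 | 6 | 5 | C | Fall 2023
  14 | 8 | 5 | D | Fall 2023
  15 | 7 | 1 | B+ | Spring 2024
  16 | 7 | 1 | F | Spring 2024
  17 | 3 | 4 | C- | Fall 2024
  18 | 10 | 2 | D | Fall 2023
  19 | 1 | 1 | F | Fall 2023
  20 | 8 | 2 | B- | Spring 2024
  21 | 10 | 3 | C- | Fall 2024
SELECT MIN(gpa) FROM students WHERE year <= 1

Execution result:
2.02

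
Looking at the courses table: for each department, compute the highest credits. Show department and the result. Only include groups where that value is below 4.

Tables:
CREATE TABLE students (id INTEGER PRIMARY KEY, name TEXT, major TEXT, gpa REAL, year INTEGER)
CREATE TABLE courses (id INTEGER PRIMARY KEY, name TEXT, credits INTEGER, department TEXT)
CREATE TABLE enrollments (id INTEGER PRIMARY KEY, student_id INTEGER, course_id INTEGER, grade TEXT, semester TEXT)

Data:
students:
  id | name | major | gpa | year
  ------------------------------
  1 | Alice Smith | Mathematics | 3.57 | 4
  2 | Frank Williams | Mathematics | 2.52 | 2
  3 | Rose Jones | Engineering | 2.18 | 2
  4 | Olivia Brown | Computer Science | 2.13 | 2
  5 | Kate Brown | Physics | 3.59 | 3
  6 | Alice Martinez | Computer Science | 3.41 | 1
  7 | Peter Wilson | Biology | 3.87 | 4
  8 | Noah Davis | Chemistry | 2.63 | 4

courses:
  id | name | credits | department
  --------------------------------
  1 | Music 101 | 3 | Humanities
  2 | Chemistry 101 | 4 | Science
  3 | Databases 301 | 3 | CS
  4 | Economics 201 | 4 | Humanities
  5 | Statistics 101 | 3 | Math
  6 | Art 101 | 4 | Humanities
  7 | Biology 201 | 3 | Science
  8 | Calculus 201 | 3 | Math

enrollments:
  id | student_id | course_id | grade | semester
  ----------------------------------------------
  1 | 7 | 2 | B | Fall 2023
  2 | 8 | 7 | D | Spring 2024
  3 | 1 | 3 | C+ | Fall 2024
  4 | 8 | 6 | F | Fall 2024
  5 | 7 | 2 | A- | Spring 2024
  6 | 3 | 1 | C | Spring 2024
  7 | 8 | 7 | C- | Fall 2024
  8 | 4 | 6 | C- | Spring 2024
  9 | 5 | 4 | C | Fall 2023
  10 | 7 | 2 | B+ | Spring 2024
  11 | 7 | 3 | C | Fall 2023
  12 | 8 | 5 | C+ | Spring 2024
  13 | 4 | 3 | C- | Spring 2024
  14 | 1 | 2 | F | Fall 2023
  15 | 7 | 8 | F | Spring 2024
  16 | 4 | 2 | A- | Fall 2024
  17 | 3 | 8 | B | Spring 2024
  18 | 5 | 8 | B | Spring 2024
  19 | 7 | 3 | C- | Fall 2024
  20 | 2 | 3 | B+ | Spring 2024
SELECT department, MAX(credits) AS max_credits FROM courses GROUP BY department HAVING MAX(credits) < 4

Execution result:
department | max_credits
CS | 3
Math | 3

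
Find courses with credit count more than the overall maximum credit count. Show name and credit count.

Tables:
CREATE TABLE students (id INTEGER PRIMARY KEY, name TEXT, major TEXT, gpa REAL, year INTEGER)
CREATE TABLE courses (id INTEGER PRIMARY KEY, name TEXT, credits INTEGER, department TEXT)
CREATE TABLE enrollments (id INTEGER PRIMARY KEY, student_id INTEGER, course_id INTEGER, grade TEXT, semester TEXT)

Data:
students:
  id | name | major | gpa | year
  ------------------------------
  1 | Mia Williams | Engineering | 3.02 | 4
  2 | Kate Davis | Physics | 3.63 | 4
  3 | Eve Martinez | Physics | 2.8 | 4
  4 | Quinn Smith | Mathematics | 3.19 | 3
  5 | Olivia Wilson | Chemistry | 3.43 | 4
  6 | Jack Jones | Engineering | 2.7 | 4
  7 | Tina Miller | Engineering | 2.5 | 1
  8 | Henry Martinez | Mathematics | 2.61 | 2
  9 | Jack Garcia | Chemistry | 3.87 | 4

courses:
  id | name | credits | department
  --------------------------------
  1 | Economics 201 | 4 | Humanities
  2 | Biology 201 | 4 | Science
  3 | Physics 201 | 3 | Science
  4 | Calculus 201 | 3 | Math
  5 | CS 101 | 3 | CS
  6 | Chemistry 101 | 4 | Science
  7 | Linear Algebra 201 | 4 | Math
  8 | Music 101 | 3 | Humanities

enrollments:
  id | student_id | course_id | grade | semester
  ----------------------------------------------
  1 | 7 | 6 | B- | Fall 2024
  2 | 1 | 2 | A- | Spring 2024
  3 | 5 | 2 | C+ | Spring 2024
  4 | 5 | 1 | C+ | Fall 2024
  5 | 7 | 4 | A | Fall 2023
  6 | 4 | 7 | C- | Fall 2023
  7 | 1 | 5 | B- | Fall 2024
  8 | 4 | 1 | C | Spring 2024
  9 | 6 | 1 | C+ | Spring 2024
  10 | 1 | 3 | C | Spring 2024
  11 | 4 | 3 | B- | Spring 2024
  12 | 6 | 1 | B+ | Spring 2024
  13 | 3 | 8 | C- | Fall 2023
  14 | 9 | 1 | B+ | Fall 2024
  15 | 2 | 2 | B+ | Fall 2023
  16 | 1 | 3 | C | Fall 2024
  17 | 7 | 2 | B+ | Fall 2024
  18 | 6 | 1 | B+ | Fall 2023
SELECT name, credits FROM courses WHERE credits > (SELECT MAX(credits) FROM courses)

Execution result:
(no rows)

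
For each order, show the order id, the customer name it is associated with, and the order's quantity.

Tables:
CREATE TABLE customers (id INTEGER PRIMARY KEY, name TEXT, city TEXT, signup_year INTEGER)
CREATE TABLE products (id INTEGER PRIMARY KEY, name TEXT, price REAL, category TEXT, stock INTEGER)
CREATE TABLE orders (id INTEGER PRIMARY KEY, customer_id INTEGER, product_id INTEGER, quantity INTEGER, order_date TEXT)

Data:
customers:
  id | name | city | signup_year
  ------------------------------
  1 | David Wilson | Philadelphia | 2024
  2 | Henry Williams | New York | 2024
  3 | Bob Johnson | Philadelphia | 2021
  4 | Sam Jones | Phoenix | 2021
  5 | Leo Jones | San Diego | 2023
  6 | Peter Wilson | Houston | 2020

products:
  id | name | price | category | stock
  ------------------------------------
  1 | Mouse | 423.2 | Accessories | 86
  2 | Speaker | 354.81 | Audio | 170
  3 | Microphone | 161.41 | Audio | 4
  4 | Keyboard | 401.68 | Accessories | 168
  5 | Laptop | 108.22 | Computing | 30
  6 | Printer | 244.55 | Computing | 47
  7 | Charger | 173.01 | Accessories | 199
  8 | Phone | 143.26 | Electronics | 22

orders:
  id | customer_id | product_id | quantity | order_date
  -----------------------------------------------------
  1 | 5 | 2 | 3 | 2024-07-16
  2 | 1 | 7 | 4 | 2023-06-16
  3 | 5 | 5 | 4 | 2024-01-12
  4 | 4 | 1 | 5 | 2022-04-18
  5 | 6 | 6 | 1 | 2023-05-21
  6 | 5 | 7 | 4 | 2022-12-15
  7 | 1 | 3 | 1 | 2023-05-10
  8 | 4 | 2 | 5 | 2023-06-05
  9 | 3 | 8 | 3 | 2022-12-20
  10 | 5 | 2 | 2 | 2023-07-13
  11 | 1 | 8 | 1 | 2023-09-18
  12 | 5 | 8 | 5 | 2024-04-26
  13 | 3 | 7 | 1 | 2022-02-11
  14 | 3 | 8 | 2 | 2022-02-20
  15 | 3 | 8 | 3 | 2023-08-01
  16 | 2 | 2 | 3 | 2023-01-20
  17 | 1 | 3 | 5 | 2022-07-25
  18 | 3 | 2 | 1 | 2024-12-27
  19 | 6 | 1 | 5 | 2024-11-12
SELECT c.id, p.name AS customer, c.quantity FROM orders c JOIN customers p ON c.customer_id = p.id

Execution result:
id | customer | quantity
1 | Leo Jones | 3
2 | David Wilson | 4
3 | Leo Jones | 4
4 | Sam Jones | 5
5 | Peter Wilson | 1
6 | Leo Jones | 4
7 | David Wilson | 1
8 | Sam Jones | 5
9 | Bob Johnson | 3
10 | Leo Jones | 2
11 | David Wilson | 1
12 | Leo Jones | 5
13 | Bob Johnson | 1
14 | Bob Johnson | 2
15 | Bob Johnson | 3
16 | Henry Williams | 3
17 | David Wilson | 5
18 | Bob Johnson | 1
19 | Peter Wilson | 5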